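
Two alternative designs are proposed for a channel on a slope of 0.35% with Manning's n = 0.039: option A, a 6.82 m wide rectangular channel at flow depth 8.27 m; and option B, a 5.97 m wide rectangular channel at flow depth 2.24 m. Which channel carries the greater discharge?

Channel A: Flow area A = b·y = 6.82 × 8.27 = 56.4 m². Wetted perimeter P = b + 2y = 6.82 + 2×8.27 = 23.36 m. Hydraulic radius R = A/P = 56.4/23.36 = 2.414 m. Q_A = (1/0.039)·56.4·2.414^(2/3)·√0.0035 = 154 m³/s.
Channel B: Flow area A = b·y = 5.97 × 2.24 = 13.37 m². Wetted perimeter P = b + 2y = 5.97 + 2×2.24 = 10.45 m. Hydraulic radius R = A/P = 13.37/10.45 = 1.28 m. Q_B = (1/0.039)·13.37·1.28^(2/3)·√0.0035 = 23.91 m³/s.
Q_A = 154 m³/s vs Q_B = 23.91 m³/s, so channel A carries more.

channel A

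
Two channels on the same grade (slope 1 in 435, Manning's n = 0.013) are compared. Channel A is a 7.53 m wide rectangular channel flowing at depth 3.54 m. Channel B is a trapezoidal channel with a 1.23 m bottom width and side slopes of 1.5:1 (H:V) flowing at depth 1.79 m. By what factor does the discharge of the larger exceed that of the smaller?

Channel A: Flow area A = b·y = 7.53 × 3.54 = 26.66 m². Wetted perimeter P = b + 2y = 7.53 + 2×3.54 = 14.61 m. Hydraulic radius R = A/P = 26.66/14.61 = 1.825 m. Q_A = (1/0.013)·26.66·1.825^(2/3)·√0.002299 = 146.8 m³/s.
Channel B: With bottom width b = 1.23 m and side slope z = 1.5: A = (b + zy)y = (1.23 + 1.5×1.79)×1.79 = 7.008 m²; P = b + 2y√(1+z²) = 1.23 + 2×1.79×1.803 = 7.684 m. Hydraulic radius R = A/P = 7.008/7.684 = 0.912 m. Q_B = (1/0.013)·7.008·0.912^(2/3)·√0.002299 = 24.31 m³/s.
The larger discharge is 146.8 m³/s and the smaller is 24.31 m³/s; the ratio is 6.04.

6.04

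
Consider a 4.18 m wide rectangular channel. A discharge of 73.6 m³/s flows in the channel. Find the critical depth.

For a rectangular channel, critical depth y_c = (q²/g)^(1/3) where q = Q/b = 73.6/4.18 = 17.61 m²/s.
So y_c = (17.61²/9.81)^(1/3) = 3.16 m.

y_c = 3.16 m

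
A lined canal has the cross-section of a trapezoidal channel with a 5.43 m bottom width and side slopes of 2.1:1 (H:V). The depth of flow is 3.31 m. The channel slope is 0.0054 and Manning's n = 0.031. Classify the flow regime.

subcritical

With bottom width b = 5.43 m and side slope z = 2.1: A = (b + zy)y = (5.43 + 2.1×3.31)×3.31 = 40.98 m²; P = b + 2y√(1+z²) = 5.43 + 2×3.31×2.326 = 20.83 m.
Hydraulic radius R = A/P = 40.98/20.83 = 1.968 m.
V = (1/n) R^(2/3) √S = (1/0.031) × 1.968^(2/3) × √0.0054 = 3.722 m/s. Hydraulic depth D_h = A/T = 40.98/19.33 = 2.12 m.
Froude number Fr = V/√(g·D_h) = 3.722/√(9.81×2.12) = 0.816, which is less than 1, so the flow is subcritical.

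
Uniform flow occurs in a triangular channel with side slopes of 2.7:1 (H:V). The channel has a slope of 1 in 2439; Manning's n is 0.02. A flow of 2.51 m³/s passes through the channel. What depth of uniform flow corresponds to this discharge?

Manning's equation rearranged: A R^(2/3) = nQ / (1·√S) = 0.02 × 2.51 / (√0.00041) = 2.479.
Trying y = 0.815 m: A R^(2/3) = 0.9444 — low.
Trying y = 1.31 m: A R^(2/3) = 3.348 — high.
Trying y = 1.17 m: A R^(2/3) = 2.477 — close enough.

y_n = 1.17 m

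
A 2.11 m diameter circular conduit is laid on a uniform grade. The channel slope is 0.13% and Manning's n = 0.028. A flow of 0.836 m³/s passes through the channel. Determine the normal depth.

y_n = 0.77 m

Manning's equation rearranged: A R^(2/3) = nQ / (1·√S) = 0.028 × 0.836 / (√0.0013) = 0.6492.
At y = 0.541 m: A R^(2/3) = 0.3287 — low.
At y = 0.895 m: A R^(2/3) = 0.8557 — high.
At y = 0.77 m: A R^(2/3) = 0.6492 — ≈ 0.6492.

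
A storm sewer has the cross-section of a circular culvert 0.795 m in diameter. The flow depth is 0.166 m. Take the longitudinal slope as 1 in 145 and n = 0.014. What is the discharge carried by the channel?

For a circular section of diameter D = 0.795 m at depth y = 0.166 m, the central angle is θ = 2 arccos(1 − 2y/D) = 1.898 rad. Then A = (D²/8)(θ − sin θ) = 0.07516 m² and P = Dθ/2 = 0.7546 m.
Hydraulic radius R = A/P = 0.07516/0.7546 = 0.09961 m.
Manning's equation: Q = (1/n) A R^(2/3) S^(1/2) = (1/0.014) × 0.07516 × 0.09961^(2/3) × 0.006897^(1/2) = 0.0958 m³/s.

Q = 0.0958 m³/s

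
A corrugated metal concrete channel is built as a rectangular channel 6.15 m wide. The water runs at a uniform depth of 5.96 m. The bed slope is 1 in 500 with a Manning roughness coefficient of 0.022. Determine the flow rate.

Q = 119 m³/s

Flow area A = b·y = 6.15 × 5.96 = 36.65 m². Wetted perimeter P = b + 2y = 6.15 + 2×5.96 = 18.07 m.
Hydraulic radius R = A/P = 36.65/18.07 = 2.028 m.
Manning's equation: Q = (1/n) A R^(2/3) S^(1/2) = (1/0.022) × 36.65 × 2.028^(2/3) × 0.002^(1/2) = 119 m³/s.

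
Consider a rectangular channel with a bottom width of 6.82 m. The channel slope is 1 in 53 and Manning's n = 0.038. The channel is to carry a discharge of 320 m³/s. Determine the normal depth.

y_n = 7.38 m

Manning's equation rearranged: A R^(2/3) = nQ / (1·√S) = 0.038 × 320 / (√0.01887) = 88.53.
Trying y = 6.38 m: A R^(2/3) = 74.1 — short.
Trying y = 9.21 m: A R^(2/3) = 115.3 — over.
Trying y = 7.38 m: A R^(2/3) = 88.52 — matches.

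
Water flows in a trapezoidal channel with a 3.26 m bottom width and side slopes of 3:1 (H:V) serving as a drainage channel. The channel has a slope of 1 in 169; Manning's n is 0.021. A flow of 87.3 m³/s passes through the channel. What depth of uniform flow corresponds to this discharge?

Manning's equation rearranged: A R^(2/3) = nQ / (1·√S) = 0.021 × 87.3 / (√0.005917) = 23.83.
Try y = 2.46 m: A R^(2/3) = 32.61 — over.
Try y = 1.66 m: A R^(2/3) = 13.63 — short.
Try y = 2.14 m: A R^(2/3) = 23.83 — ≈ 23.83.

y_n = 2.14 m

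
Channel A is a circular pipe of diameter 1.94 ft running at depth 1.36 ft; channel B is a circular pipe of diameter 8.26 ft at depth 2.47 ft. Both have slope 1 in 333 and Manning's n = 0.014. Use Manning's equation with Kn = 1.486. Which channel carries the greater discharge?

Channel A: For a circular section of diameter D = 1.94 ft at depth y = 1.36 ft, the central angle is θ = 2 arccos(1 − 2y/D) = 3.969 rad. Then A = (D²/8)(θ − sin θ) = 2.214 ft² and P = Dθ/2 = 3.85 ft. Hydraulic radius R = A/P = 2.214/3.85 = 0.575 ft. Q_A = (1.486/0.014)·2.214·0.575^(2/3)·√0.003003 = 8.903 ft³/s.
Channel B: For a circular section of diameter D = 8.26 ft at depth y = 2.47 ft, the central angle is θ = 2 arccos(1 − 2y/D) = 2.314 rad. Then A = (D²/8)(θ − sin θ) = 13.46 ft² and P = Dθ/2 = 9.558 ft. Hydraulic radius R = A/P = 13.46/9.558 = 1.408 ft. Q_B = (1.486/0.014)·13.46·1.408^(2/3)·√0.003003 = 98.36 ft³/s.
Q_A = 8.903 ft³/s vs Q_B = 98.36 ft³/s, so channel B carries more.

channel B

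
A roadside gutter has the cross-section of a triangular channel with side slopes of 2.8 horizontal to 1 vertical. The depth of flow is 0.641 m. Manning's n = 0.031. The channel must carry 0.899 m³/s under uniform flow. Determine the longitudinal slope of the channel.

For a triangular section with side slope z = 2.8: A = zy² = 2.8×0.641² = 1.15 m²; P = 2y√(1+z²) = 2×0.641×2.973 = 3.812 m.
Hydraulic radius R = A/P = 1.15/3.812 = 0.3018 m.
From Manning's equation, S = [nQ / (1 A R^(2/3))]² = [0.031 × 0.899 / (1 × 1.15 × 0.3018^(2/3))]² = 0.0029.

S = 0.0029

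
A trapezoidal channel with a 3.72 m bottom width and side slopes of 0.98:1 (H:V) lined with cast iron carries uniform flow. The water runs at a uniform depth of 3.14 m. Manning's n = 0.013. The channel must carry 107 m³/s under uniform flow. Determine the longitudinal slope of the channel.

With bottom width b = 3.72 m and side slope z = 0.98: A = (b + zy)y = (3.72 + 0.98×3.14)×3.14 = 21.34 m²; P = b + 2y√(1+z²) = 3.72 + 2×3.14×1.4 = 12.51 m.
Hydraulic radius R = A/P = 21.34/12.51 = 1.706 m.
From Manning's equation, S = [nQ / (1 A R^(2/3))]² = [0.013 × 107 / (1 × 21.34 × 1.706^(2/3))]² = 0.00208.

S = 0.00208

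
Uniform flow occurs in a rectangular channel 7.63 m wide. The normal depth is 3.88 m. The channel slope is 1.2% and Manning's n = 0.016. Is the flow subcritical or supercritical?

supercritical

Flow area A = b·y = 7.63 × 3.88 = 29.6 m². Wetted perimeter P = b + 2y = 7.63 + 2×3.88 = 15.39 m.
Hydraulic radius R = A/P = 29.6/15.39 = 1.924 m.
V = (1/n) R^(2/3) √S = (1/0.016) × 1.924^(2/3) × √0.012 = 10.59 m/s. Hydraulic depth D_h = A/T = 29.6/7.63 = 3.88 m.
Froude number Fr = V/√(g·D_h) = 10.59/√(9.81×3.88) = 1.72, which is greater than 1, so the flow is supercritical.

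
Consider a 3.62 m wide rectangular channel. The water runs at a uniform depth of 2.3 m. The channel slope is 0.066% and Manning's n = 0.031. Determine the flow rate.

Flow area A = b·y = 3.62 × 2.3 = 8.326 m². Wetted perimeter P = b + 2y = 3.62 + 2×2.3 = 8.22 m.
Hydraulic radius R = A/P = 8.326/8.22 = 1.013 m.
Manning's equation: Q = (1/n) A R^(2/3) S^(1/2) = (1/0.031) × 8.326 × 1.013^(2/3) × 0.00066^(1/2) = 6.96 m³/s.

Q = 6.96 m³/s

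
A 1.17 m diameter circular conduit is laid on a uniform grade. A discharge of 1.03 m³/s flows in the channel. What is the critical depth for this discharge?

At critical depth, Q² T / (g A³) = 1, i.e. A³/T = Q²/g = 1.03²/9.81 = 0.1081.
At y = 0.62 m: A³/T = 0.1658 — over.
At y = 0.554 m: A³/T = 0.1078 — close enough.

y_c = 0.554 m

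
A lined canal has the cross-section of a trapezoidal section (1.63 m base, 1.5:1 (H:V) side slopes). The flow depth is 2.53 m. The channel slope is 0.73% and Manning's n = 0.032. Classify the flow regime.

subcritical

With bottom width b = 1.63 m and side slope z = 1.5: A = (b + zy)y = (1.63 + 1.5×2.53)×2.53 = 13.73 m²; P = b + 2y√(1+z²) = 1.63 + 2×2.53×1.803 = 10.75 m.
Hydraulic radius R = A/P = 13.73/10.75 = 1.277 m.
V = (1/n) R^(2/3) √S = (1/0.032) × 1.277^(2/3) × √0.0073 = 3.142 m/s. Hydraulic depth D_h = A/T = 13.73/9.22 = 1.489 m.
Froude number Fr = V/√(g·D_h) = 3.142/√(9.81×1.489) = 0.822, which is less than 1, so the flow is subcritical.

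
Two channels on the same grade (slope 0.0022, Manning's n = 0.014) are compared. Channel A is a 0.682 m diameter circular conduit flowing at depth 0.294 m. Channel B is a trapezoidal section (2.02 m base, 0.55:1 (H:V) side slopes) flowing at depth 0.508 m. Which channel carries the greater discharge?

Channel A: For a circular section of diameter D = 0.682 m at depth y = 0.294 m, the central angle is θ = 2 arccos(1 − 2y/D) = 2.865 rad. Then A = (D²/8)(θ − sin θ) = 0.1507 m² and P = Dθ/2 = 0.977 m. Hydraulic radius R = A/P = 0.1507/0.977 = 0.1543 m. Q_A = (1/0.014)·0.1507·0.1543^(2/3)·√0.0022 = 0.1452 m³/s.
Channel B: With bottom width b = 2.02 m and side slope z = 0.55: A = (b + zy)y = (2.02 + 0.55×0.508)×0.508 = 1.168 m²; P = b + 2y√(1+z²) = 2.02 + 2×0.508×1.141 = 3.18 m. Hydraulic radius R = A/P = 1.168/3.18 = 0.3674 m. Q_B = (1/0.014)·1.168·0.3674^(2/3)·√0.0022 = 2.007 m³/s.
Q_A = 0.1452 m³/s vs Q_B = 2.007 m³/s, so channel B carries more.

channel B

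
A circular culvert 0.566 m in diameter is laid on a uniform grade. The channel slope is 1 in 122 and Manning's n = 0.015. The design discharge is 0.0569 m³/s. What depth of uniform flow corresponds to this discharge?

y_n = 0.142 m

Manning's equation rearranged: A R^(2/3) = nQ / (1·√S) = 0.015 × 0.0569 / (√0.008197) = 0.009427.
At y = 0.113 m: A R^(2/3) = 0.005962 — too small.
At y = 0.155 m: A R^(2/3) = 0.0112 — too large.
At y = 0.142 m: A R^(2/3) = 0.009425 — close enough.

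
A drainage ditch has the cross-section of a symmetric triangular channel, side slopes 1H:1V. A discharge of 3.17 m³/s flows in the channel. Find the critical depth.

y_c = 1.15 m

At critical depth, Q² T / (g A³) = 1, i.e. A³/T = Q²/g = 3.17²/9.81 = 1.024.
At y = 1.34 m: A³/T = 2.16 — high.
At y = 0.807 m: A³/T = 0.1711 — low.
At y = 1.15 m: A³/T = 1.006 — matches.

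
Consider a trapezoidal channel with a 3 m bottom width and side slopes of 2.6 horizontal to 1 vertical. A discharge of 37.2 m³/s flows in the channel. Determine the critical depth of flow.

At critical depth, Q² T / (g A³) = 1, i.e. A³/T = Q²/g = 37.2²/9.81 = 141.1.
Try y = 1.81 m: A³/T = 218.6 — too large.
Try y = 1.62 m: A³/T = 139.6 — matches.

y_c = 1.62 m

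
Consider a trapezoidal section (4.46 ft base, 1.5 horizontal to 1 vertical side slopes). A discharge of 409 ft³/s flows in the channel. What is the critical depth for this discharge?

At critical depth, Q² T / (g A³) = 1, i.e. A³/T = Q²/g = 409²/32.2 = 5195.
Try y = 3.46 ft: A³/T = 2508 — too small.
Try y = 4.16 ft: A³/T = 5206 — matches.

y_c = 4.16 ft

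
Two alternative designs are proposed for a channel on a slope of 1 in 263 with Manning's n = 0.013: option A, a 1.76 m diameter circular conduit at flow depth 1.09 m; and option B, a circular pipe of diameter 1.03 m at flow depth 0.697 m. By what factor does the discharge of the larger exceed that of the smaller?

3.68

Channel A: For a circular section of diameter D = 1.76 m at depth y = 1.09 m, the central angle is θ = 2 arccos(1 − 2y/D) = 3.624 rad. Then A = (D²/8)(θ − sin θ) = 1.582 m² and P = Dθ/2 = 3.189 m. Hydraulic radius R = A/P = 1.582/3.189 = 0.4963 m. Q_A = (1/0.013)·1.582·0.4963^(2/3)·√0.003802 = 4.705 m³/s.
Channel B: For a circular section of diameter D = 1.03 m at depth y = 0.697 m, the central angle is θ = 2 arccos(1 − 2y/D) = 3.864 rad. Then A = (D²/8)(θ − sin θ) = 0.6001 m² and P = Dθ/2 = 1.99 m. Hydraulic radius R = A/P = 0.6001/1.99 = 0.3016 m. Q_B = (1/0.013)·0.6001·0.3016^(2/3)·√0.003802 = 1.28 m³/s.
The larger discharge is 4.705 m³/s and the smaller is 1.28 m³/s; the ratio is 3.68.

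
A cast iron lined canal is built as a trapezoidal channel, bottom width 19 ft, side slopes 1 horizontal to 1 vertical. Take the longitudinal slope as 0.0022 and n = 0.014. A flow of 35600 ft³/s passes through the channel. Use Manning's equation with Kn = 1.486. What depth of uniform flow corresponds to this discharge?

y_n = 27.5 ft

Manning's equation rearranged: A R^(2/3) = nQ / (1.486·√S) = 0.014 × 35600 / (1.486 × √0.0022) = 7151.
Trying y = 22.8 ft: A R^(2/3) = 4832 — low.
Trying y = 33.2 ft: A R^(2/3) = 10700 — high.
Trying y = 27.5 ft: A R^(2/3) = 7147 — close enough.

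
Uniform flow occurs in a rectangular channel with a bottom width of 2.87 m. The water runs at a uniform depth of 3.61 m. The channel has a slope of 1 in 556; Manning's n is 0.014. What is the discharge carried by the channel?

Flow area A = b·y = 2.87 × 3.61 = 10.36 m². Wetted perimeter P = b + 2y = 2.87 + 2×3.61 = 10.09 m.
Hydraulic radius R = A/P = 10.36/10.09 = 1.027 m.
Manning's equation: Q = (1/n) A R^(2/3) S^(1/2) = (1/0.014) × 10.36 × 1.027^(2/3) × 0.001799^(1/2) = 31.9 m³/s.

Q = 31.9 m³/s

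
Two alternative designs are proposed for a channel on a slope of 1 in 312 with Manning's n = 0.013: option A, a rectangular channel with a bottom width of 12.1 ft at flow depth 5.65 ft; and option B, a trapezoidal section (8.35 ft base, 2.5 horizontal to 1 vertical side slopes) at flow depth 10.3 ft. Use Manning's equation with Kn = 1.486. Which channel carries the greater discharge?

channel B

Channel A: Flow area A = b·y = 12.1 × 5.65 = 68.37 ft². Wetted perimeter P = b + 2y = 12.1 + 2×5.65 = 23.4 ft. Hydraulic radius R = A/P = 68.37/23.4 = 2.922 ft. Q_A = (1.486/0.013)·68.37·2.922^(2/3)·√0.003205 = 904.2 ft³/s.
Channel B: With bottom width b = 8.35 ft and side slope z = 2.5: A = (b + zy)y = (8.35 + 2.5×10.3)×10.3 = 351.2 ft²; P = b + 2y√(1+z²) = 8.35 + 2×10.3×2.693 = 63.82 ft. Hydraulic radius R = A/P = 351.2/63.82 = 5.504 ft. Q_B = (1.486/0.013)·351.2·5.504^(2/3)·√0.003205 = 7085 ft³/s.
Q_A = 904.2 ft³/s vs Q_B = 7085 ft³/s, so channel B carries more.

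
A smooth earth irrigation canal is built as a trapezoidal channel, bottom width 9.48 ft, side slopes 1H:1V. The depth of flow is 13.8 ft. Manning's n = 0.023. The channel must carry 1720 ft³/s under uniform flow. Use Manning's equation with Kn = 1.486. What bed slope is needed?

S = 0.000552

With bottom width b = 9.48 ft and side slope z = 1: A = (b + zy)y = (9.48 + 1×13.8)×13.8 = 321.3 ft²; P = b + 2y√(1+z²) = 9.48 + 2×13.8×1.414 = 48.51 ft.
Hydraulic radius R = A/P = 321.3/48.51 = 6.622 ft.
From Manning's equation, S = [nQ / (1.486 A R^(2/3))]² = [0.023 × 1720 / (1.486 × 321.3 × 6.622^(2/3))]² = 0.000552.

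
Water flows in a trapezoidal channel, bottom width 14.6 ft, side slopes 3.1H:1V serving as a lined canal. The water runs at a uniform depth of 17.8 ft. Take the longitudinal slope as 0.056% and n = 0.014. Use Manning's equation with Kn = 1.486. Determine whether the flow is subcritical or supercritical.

With bottom width b = 14.6 ft and side slope z = 3.1: A = (b + zy)y = (14.6 + 3.1×17.8)×17.8 = 1242 ft²; P = b + 2y√(1+z²) = 14.6 + 2×17.8×3.257 = 130.6 ft.
Hydraulic radius R = A/P = 1242/130.6 = 9.514 ft.
V = (1.486/n) R^(2/3) √S = (1.486/0.014) × 9.514^(2/3) × √0.00056 = 11.28 ft/s. Hydraulic depth D_h = A/T = 1242/125 = 9.94 ft.
Froude number Fr = V/√(g·D_h) = 11.28/√(32.2×9.94) = 0.63, which is less than 1, so the flow is subcritical.

subcritical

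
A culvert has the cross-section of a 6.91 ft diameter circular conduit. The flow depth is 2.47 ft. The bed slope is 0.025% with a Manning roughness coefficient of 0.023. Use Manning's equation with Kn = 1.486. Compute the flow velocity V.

For a circular section of diameter D = 6.91 ft at depth y = 2.47 ft, the central angle is θ = 2 arccos(1 − 2y/D) = 2.563 rad. Then A = (D²/8)(θ − sin θ) = 12.04 ft² and P = Dθ/2 = 8.856 ft.
Hydraulic radius R = A/P = 12.04/8.856 = 1.359 ft.
From Manning's equation, V = (1.486/n) R^(2/3) S^(1/2) = (1.486/0.023) × 1.359^(2/3) × 0.00025^(1/2) = 1.25 ft/s.

V = 1.25 ft/s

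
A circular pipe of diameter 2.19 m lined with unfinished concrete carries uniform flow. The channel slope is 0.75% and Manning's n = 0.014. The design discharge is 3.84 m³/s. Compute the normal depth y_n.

y_n = 0.74 m

Manning's equation rearranged: A R^(2/3) = nQ / (1·√S) = 0.014 × 3.84 / (√0.0075) = 0.6208.
Trying y = 0.947 m: A R^(2/3) = 0.9782 — over.
Trying y = 0.74 m: A R^(2/3) = 0.6202 — matches.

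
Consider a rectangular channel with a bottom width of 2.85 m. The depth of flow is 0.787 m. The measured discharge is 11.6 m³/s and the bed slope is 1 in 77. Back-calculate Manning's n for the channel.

n = 0.014

Flow area A = b·y = 2.85 × 0.787 = 2.243 m². Wetted perimeter P = b + 2y = 2.85 + 2×0.787 = 4.424 m.
Hydraulic radius R = A/P = 2.243/4.424 = 0.507 m.
Rearranging Manning's equation: n = (1/Q) A R^(2/3) S^(1/2) = (1/11.6) × 2.243 × 0.507^(2/3) × √0.01299 = 0.014.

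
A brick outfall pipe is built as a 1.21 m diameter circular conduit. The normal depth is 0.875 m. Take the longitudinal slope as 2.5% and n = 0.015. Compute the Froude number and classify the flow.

supercritical

For a circular section of diameter D = 1.21 m at depth y = 0.875 m, the central angle is θ = 2 arccos(1 − 2y/D) = 4.067 rad. Then A = (D²/8)(θ − sin θ) = 0.8905 m² and P = Dθ/2 = 2.46 m.
Hydraulic radius R = A/P = 0.8905/2.46 = 0.3619 m.
V = (1/n) R^(2/3) √S = (1/0.015) × 0.3619^(2/3) × √0.025 = 5.353 m/s. Hydraulic depth D_h = A/T = 0.8905/1.083 = 0.8223 m.
Froude number Fr = V/√(g·D_h) = 5.353/√(9.81×0.8223) = 1.88, which is greater than 1, so the flow is supercritical.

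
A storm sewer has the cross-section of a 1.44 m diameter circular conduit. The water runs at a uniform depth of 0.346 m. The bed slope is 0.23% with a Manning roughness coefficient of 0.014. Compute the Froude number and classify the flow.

For a circular section of diameter D = 1.44 m at depth y = 0.346 m, the central angle is θ = 2 arccos(1 − 2y/D) = 2.049 rad. Then A = (D²/8)(θ − sin θ) = 0.301 m² and P = Dθ/2 = 1.475 m.
Hydraulic radius R = A/P = 0.301/1.475 = 0.204 m.
V = (1/n) R^(2/3) √S = (1/0.014) × 0.204^(2/3) × √0.0023 = 1.187 m/s. Hydraulic depth D_h = A/T = 0.301/1.23 = 0.2447 m.
Froude number Fr = V/√(g·D_h) = 1.187/√(9.81×0.2447) = 0.766, which is less than 1, so the flow is subcritical.

subcritical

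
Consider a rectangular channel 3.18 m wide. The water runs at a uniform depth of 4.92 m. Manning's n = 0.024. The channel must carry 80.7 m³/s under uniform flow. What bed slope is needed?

S = 0.012

Flow area A = b·y = 3.18 × 4.92 = 15.65 m². Wetted perimeter P = b + 2y = 3.18 + 2×4.92 = 13.02 m.
Hydraulic radius R = A/P = 15.65/13.02 = 1.202 m.
From Manning's equation, S = [nQ / (1 A R^(2/3))]² = [0.024 × 80.7 / (1 × 15.65 × 1.202^(2/3))]² = 0.012.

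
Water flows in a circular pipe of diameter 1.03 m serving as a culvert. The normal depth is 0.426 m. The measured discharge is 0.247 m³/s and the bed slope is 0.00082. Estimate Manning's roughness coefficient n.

n = 0.014

For a circular section of diameter D = 1.03 m at depth y = 0.426 m, the central angle is θ = 2 arccos(1 − 2y/D) = 2.794 rad. Then A = (D²/8)(θ − sin θ) = 0.3254 m² and P = Dθ/2 = 1.439 m.
Hydraulic radius R = A/P = 0.3254/1.439 = 0.2261 m.
Rearranging Manning's equation: n = (1/Q) A R^(2/3) S^(1/2) = (1/0.247) × 0.3254 × 0.2261^(2/3) × √0.00082 = 0.014.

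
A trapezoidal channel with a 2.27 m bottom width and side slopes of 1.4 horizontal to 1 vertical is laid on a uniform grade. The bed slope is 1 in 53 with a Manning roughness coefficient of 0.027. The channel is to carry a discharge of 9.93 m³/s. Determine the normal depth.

y_n = 0.836 m

Manning's equation rearranged: A R^(2/3) = nQ / (1·√S) = 0.027 × 9.93 / (√0.01887) = 1.952.
Trying y = 0.722 m: A R^(2/3) = 1.489 — low.
Trying y = 1.07 m: A R^(2/3) = 3.11 — high.
Trying y = 0.836 m: A R^(2/3) = 1.951 — close enough.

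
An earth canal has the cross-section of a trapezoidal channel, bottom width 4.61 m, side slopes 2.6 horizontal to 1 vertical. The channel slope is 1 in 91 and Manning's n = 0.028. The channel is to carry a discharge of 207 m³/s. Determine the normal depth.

Manning's equation rearranged: A R^(2/3) = nQ / (1·√S) = 0.028 × 207 / (√0.01099) = 55.29.
Trying y = 3.81 m: A R^(2/3) = 91.86 — too large.
Trying y = 2.64 m: A R^(2/3) = 40.88 — too small.
Trying y = 3.03 m: A R^(2/3) = 55.17 — matches.

y_n = 3.03 m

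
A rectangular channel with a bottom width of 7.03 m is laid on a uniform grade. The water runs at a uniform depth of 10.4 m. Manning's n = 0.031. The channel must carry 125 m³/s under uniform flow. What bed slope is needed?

S = 0.000775

Flow area A = b·y = 7.03 × 10.4 = 73.11 m². Wetted perimeter P = b + 2y = 7.03 + 2×10.4 = 27.83 m.
Hydraulic radius R = A/P = 73.11/27.83 = 2.627 m.
From Manning's equation, S = [nQ / (1 A R^(2/3))]² = [0.031 × 125 / (1 × 73.11 × 2.627^(2/3))]² = 0.000775.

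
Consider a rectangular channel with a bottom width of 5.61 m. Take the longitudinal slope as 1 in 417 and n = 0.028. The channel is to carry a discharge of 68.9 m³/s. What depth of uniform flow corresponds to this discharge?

Manning's equation rearranged: A R^(2/3) = nQ / (1·√S) = 0.028 × 68.9 / (√0.002398) = 39.4.
Trying y = 5.64 m: A R^(2/3) = 48.08 — too large.
Trying y = 4.2 m: A R^(2/3) = 33.32 — too small.
Trying y = 4.8 m: A R^(2/3) = 39.41 — matches.

y_n = 4.8 m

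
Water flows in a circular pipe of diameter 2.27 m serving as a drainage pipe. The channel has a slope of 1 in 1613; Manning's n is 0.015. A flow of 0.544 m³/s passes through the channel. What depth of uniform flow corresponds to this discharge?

Manning's equation rearranged: A R^(2/3) = nQ / (1·√S) = 0.015 × 0.544 / (√0.00062) = 0.3277.
Trying y = 0.386 m: A R^(2/3) = 0.1745 — low.
Trying y = 0.527 m: A R^(2/3) = 0.3279 — close enough.

y_n = 0.527 m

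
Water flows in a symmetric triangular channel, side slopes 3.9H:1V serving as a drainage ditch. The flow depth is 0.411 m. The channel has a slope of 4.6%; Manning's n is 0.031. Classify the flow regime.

supercritical

For a triangular section with side slope z = 3.9: A = zy² = 3.9×0.411² = 0.6588 m²; P = 2y√(1+z²) = 2×0.411×4.026 = 3.31 m.
Hydraulic radius R = A/P = 0.6588/3.31 = 0.1991 m.
V = (1/n) R^(2/3) √S = (1/0.031) × 0.1991^(2/3) × √0.046 = 2.359 m/s. Hydraulic depth D_h = A/T = 0.6588/3.206 = 0.2055 m.
Froude number Fr = V/√(g·D_h) = 2.359/√(9.81×0.2055) = 1.66, which is greater than 1, so the flow is supercritical.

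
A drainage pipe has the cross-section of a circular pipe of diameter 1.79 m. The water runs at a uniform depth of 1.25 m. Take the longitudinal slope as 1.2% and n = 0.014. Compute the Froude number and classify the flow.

For a circular section of diameter D = 1.79 m at depth y = 1.25 m, the central angle is θ = 2 arccos(1 − 2y/D) = 3.957 rad. Then A = (D²/8)(θ − sin θ) = 1.877 m² and P = Dθ/2 = 3.542 m.
Hydraulic radius R = A/P = 1.877/3.542 = 0.5298 m.
V = (1/n) R^(2/3) √S = (1/0.014) × 0.5298^(2/3) × √0.012 = 5.123 m/s. Hydraulic depth D_h = A/T = 1.877/1.643 = 1.142 m.
Froude number Fr = V/√(g·D_h) = 5.123/√(9.81×1.142) = 1.53, which is greater than 1, so the flow is supercritical.

supercritical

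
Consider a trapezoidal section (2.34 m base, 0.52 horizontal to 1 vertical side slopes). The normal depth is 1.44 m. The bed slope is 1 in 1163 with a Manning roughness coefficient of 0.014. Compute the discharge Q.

Q = 8 m³/s

With bottom width b = 2.34 m and side slope z = 0.52: A = (b + zy)y = (2.34 + 0.52×1.44)×1.44 = 4.448 m²; P = b + 2y√(1+z²) = 2.34 + 2×1.44×1.127 = 5.586 m.
Hydraulic radius R = A/P = 4.448/5.586 = 0.7962 m.
Manning's equation: Q = (1/n) A R^(2/3) S^(1/2) = (1/0.014) × 4.448 × 0.7962^(2/3) × 0.0008598^(1/2) = 8 m³/s.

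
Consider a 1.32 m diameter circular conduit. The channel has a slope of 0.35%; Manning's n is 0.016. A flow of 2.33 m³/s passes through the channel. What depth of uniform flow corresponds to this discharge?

y_n = 1.04 m

Manning's equation rearranged: A R^(2/3) = nQ / (1·√S) = 0.016 × 2.33 / (√0.0035) = 0.6301.
At y = 1.23 m: A R^(2/3) = 0.7028 — over.
At y = 1.04 m: A R^(2/3) = 0.629 — close enough.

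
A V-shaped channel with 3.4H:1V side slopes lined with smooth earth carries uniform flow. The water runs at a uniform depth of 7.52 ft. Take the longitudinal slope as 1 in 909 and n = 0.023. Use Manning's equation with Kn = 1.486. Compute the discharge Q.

Q = 969 ft³/s

For a triangular section with side slope z = 3.4: A = zy² = 3.4×7.52² = 192.3 ft²; P = 2y√(1+z²) = 2×7.52×3.544 = 53.3 ft.
Hydraulic radius R = A/P = 192.3/53.3 = 3.607 ft.
Manning's equation: Q = (1.486/n) A R^(2/3) S^(1/2) = (1.486/0.023) × 192.3 × 3.607^(2/3) × 0.0011^(1/2) = 969 ft³/s.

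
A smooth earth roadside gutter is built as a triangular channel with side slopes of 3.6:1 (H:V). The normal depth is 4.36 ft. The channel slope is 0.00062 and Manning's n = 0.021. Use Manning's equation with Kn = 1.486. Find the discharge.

For a triangular section with side slope z = 3.6: A = zy² = 3.6×4.36² = 68.43 ft²; P = 2y√(1+z²) = 2×4.36×3.736 = 32.58 ft.
Hydraulic radius R = A/P = 68.43/32.58 = 2.1 ft.
Manning's equation: Q = (1.486/n) A R^(2/3) S^(1/2) = (1.486/0.021) × 68.43 × 2.1^(2/3) × 0.00062^(1/2) = 198 ft³/s.

Q = 198 ft³/s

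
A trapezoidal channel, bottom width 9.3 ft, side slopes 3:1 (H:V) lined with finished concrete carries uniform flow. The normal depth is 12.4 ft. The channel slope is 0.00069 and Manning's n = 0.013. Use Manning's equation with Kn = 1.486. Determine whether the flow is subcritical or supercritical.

With bottom width b = 9.3 ft and side slope z = 3: A = (b + zy)y = (9.3 + 3×12.4)×12.4 = 576.6 ft²; P = b + 2y√(1+z²) = 9.3 + 2×12.4×3.162 = 87.72 ft.
Hydraulic radius R = A/P = 576.6/87.72 = 6.573 ft.
V = (1.486/n) R^(2/3) √S = (1.486/0.013) × 6.573^(2/3) × √0.00069 = 10.54 ft/s. Hydraulic depth D_h = A/T = 576.6/83.7 = 6.889 ft.
Froude number Fr = V/√(g·D_h) = 10.54/√(32.2×6.889) = 0.707, which is less than 1, so the flow is subcritical.

subcritical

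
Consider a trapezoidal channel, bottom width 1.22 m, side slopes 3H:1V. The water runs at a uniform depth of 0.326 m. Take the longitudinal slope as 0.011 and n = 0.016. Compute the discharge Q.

Q = 1.7 m³/s

With bottom width b = 1.22 m and side slope z = 3: A = (b + zy)y = (1.22 + 3×0.326)×0.326 = 0.7165 m²; P = b + 2y√(1+z²) = 1.22 + 2×0.326×3.162 = 3.282 m.
Hydraulic radius R = A/P = 0.7165/3.282 = 0.2183 m.
Manning's equation: Q = (1/n) A R^(2/3) S^(1/2) = (1/0.016) × 0.7165 × 0.2183^(2/3) × 0.011^(1/2) = 1.7 m³/s.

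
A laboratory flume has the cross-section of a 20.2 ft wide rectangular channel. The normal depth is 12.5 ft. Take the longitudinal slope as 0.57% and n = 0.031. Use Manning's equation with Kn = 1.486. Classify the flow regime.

Flow area A = b·y = 20.2 × 12.5 = 252.5 ft². Wetted perimeter P = b + 2y = 20.2 + 2×12.5 = 45.2 ft.
Hydraulic radius R = A/P = 252.5/45.2 = 5.586 ft.
V = (1.486/n) R^(2/3) √S = (1.486/0.031) × 5.586^(2/3) × √0.0057 = 11.39 ft/s. Hydraulic depth D_h = A/T = 252.5/20.2 = 12.5 ft.
Froude number Fr = V/√(g·D_h) = 11.39/√(32.2×12.5) = 0.568, which is less than 1, so the flow is subcritical.

subcritical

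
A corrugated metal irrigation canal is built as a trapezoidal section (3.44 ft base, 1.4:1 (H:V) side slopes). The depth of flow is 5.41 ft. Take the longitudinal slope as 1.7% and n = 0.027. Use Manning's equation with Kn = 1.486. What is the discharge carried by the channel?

Q = 829 ft³/s

With bottom width b = 3.44 ft and side slope z = 1.4: A = (b + zy)y = (3.44 + 1.4×5.41)×5.41 = 59.59 ft²; P = b + 2y√(1+z²) = 3.44 + 2×5.41×1.72 = 22.06 ft.
Hydraulic radius R = A/P = 59.59/22.06 = 2.702 ft.
Manning's equation: Q = (1.486/n) A R^(2/3) S^(1/2) = (1.486/0.027) × 59.59 × 2.702^(2/3) × 0.017^(1/2) = 829 ft³/s.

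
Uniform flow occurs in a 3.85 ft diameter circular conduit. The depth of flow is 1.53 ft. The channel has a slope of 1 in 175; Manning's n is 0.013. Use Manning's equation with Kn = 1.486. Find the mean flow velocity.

V = 7.57 ft/s

For a circular section of diameter D = 3.85 ft at depth y = 1.53 ft, the central angle is θ = 2 arccos(1 − 2y/D) = 2.728 rad. Then A = (D²/8)(θ − sin θ) = 4.311 ft² and P = Dθ/2 = 5.252 ft.
Hydraulic radius R = A/P = 4.311/5.252 = 0.8208 ft.
From Manning's equation, V = (1.486/n) R^(2/3) S^(1/2) = (1.486/0.013) × 0.8208^(2/3) × 0.005714^(1/2) = 7.57 ft/s.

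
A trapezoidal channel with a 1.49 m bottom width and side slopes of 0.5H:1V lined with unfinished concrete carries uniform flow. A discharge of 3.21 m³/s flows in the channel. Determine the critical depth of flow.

y_c = 0.716 m

At critical depth, Q² T / (g A³) = 1, i.e. A³/T = Q²/g = 3.21²/9.81 = 1.05.
Try y = 0.889 m: A³/T = 2.138 — too large.
Try y = 0.562 m: A³/T = 0.4805 — too small.
Try y = 0.716 m: A³/T = 1.05 — matches.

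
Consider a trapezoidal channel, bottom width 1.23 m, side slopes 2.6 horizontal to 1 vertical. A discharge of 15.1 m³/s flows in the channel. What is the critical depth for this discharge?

At critical depth, Q² T / (g A³) = 1, i.e. A³/T = Q²/g = 15.1²/9.81 = 23.24.
Try y = 0.886 m: A³/T = 5.257 — low.
Try y = 1.5 m: A³/T = 50.46 — high.
Try y = 1.26 m: A³/T = 23.52 — matches.

y_c = 1.26 m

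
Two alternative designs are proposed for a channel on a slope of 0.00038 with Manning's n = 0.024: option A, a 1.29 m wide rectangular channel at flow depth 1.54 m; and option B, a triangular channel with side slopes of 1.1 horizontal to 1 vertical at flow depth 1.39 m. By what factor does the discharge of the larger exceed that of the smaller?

Channel A: Flow area A = b·y = 1.29 × 1.54 = 1.987 m². Wetted perimeter P = b + 2y = 1.29 + 2×1.54 = 4.37 m. Hydraulic radius R = A/P = 1.987/4.37 = 0.4546 m. Q_A = (1/0.024)·1.987·0.4546^(2/3)·√0.00038 = 0.954 m³/s.
Channel B: For a triangular section with side slope z = 1.1: A = zy² = 1.1×1.39² = 2.125 m²; P = 2y√(1+z²) = 2×1.39×1.487 = 4.133 m. Hydraulic radius R = A/P = 2.125/4.133 = 0.5143 m. Q_B = (1/0.024)·2.125·0.5143^(2/3)·√0.00038 = 1.108 m³/s.
The larger discharge is 1.108 m³/s and the smaller is 0.954 m³/s; the ratio is 1.16.

1.16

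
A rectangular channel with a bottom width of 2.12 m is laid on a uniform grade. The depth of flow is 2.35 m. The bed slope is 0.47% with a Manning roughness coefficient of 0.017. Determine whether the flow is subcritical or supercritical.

subcritical

Flow area A = b·y = 2.12 × 2.35 = 4.982 m². Wetted perimeter P = b + 2y = 2.12 + 2×2.35 = 6.82 m.
Hydraulic radius R = A/P = 4.982/6.82 = 0.7305 m.
V = (1/n) R^(2/3) √S = (1/0.017) × 0.7305^(2/3) × √0.0047 = 3.271 m/s. Hydraulic depth D_h = A/T = 4.982/2.12 = 2.35 m.
Froude number Fr = V/√(g·D_h) = 3.271/√(9.81×2.35) = 0.681, which is less than 1, so the flow is subcritical.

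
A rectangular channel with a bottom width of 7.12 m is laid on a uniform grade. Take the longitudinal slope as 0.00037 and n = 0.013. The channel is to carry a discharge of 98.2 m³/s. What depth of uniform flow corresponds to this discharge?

Manning's equation rearranged: A R^(2/3) = nQ / (1·√S) = 0.013 × 98.2 / (√0.00037) = 66.37.
Trying y = 6.64 m: A R^(2/3) = 82.79 — over.
Trying y = 4.73 m: A R^(2/3) = 54.01 — short.
Trying y = 5.56 m: A R^(2/3) = 66.36 — matches.

y_n = 5.56 m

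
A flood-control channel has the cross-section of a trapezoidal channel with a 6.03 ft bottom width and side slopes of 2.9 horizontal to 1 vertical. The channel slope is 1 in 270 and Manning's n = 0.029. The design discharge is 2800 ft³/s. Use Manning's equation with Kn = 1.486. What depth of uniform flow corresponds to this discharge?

y_n = 9.37 ft

Manning's equation rearranged: A R^(2/3) = nQ / (1.486·√S) = 0.029 × 2800 / (1.486 × √0.003704) = 897.9.
At y = 8.24 ft: A R^(2/3) = 657.9 — low.
At y = 9.37 ft: A R^(2/3) = 897.3 — matches.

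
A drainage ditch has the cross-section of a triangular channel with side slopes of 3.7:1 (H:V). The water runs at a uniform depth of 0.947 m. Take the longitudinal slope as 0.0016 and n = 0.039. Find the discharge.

For a triangular section with side slope z = 3.7: A = zy² = 3.7×0.947² = 3.318 m²; P = 2y√(1+z²) = 2×0.947×3.833 = 7.259 m.
Hydraulic radius R = A/P = 3.318/7.259 = 0.4571 m.
Manning's equation: Q = (1/n) A R^(2/3) S^(1/2) = (1/0.039) × 3.318 × 0.4571^(2/3) × 0.0016^(1/2) = 2.02 m³/s.

Q = 2.02 m³/s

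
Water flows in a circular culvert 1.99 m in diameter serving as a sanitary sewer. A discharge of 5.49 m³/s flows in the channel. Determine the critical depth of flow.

At critical depth, Q² T / (g A³) = 1, i.e. A³/T = Q²/g = 5.49²/9.81 = 3.072.
Trying y = 1 m: A³/T = 1.926 — short.
Trying y = 1.37 m: A³/T = 6.458 — over.
Trying y = 1.13 m: A³/T = 3.073 — close enough.

y_c = 1.13 m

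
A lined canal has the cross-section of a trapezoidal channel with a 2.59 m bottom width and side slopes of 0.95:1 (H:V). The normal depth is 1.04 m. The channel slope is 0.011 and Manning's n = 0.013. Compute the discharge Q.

Q = 23.3 m³/s

With bottom width b = 2.59 m and side slope z = 0.95: A = (b + zy)y = (2.59 + 0.95×1.04)×1.04 = 3.721 m²; P = b + 2y√(1+z²) = 2.59 + 2×1.04×1.379 = 5.459 m.
Hydraulic radius R = A/P = 3.721/5.459 = 0.6817 m.
Manning's equation: Q = (1/n) A R^(2/3) S^(1/2) = (1/0.013) × 3.721 × 0.6817^(2/3) × 0.011^(1/2) = 23.3 m³/s.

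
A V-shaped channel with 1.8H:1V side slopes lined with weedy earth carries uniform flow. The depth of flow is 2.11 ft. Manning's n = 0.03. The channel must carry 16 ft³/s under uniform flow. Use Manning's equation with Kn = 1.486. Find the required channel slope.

For a triangular section with side slope z = 1.8: A = zy² = 1.8×2.11² = 8.014 ft²; P = 2y√(1+z²) = 2×2.11×2.059 = 8.69 ft.
Hydraulic radius R = A/P = 8.014/8.69 = 0.9222 ft.
From Manning's equation, S = [nQ / (1.486 A R^(2/3))]² = [0.03 × 16 / (1.486 × 8.014 × 0.9222^(2/3))]² = 0.00181.

S = 0.00181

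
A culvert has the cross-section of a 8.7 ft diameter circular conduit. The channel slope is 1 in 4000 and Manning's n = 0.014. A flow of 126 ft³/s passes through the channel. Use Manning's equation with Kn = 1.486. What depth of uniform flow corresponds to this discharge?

y_n = 5.63 ft

Manning's equation rearranged: A R^(2/3) = nQ / (1.486·√S) = 0.014 × 126 / (1.486 × √0.00025) = 75.08.
Try y = 4.35 ft: A R^(2/3) = 49.9 — short.
Try y = 6.32 ft: A R^(2/3) = 87.58 — over.
Try y = 5.63 ft: A R^(2/3) = 75.01 — ≈ 75.08.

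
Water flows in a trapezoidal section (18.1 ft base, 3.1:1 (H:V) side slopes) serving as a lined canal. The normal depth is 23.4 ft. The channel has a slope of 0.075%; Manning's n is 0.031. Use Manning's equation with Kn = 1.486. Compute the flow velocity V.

With bottom width b = 18.1 ft and side slope z = 3.1: A = (b + zy)y = (18.1 + 3.1×23.4)×23.4 = 2121 ft²; P = b + 2y√(1+z²) = 18.1 + 2×23.4×3.257 = 170.5 ft.
Hydraulic radius R = A/P = 2121/170.5 = 12.44 ft.
From Manning's equation, V = (1.486/n) R^(2/3) S^(1/2) = (1.486/0.031) × 12.44^(2/3) × 0.00075^(1/2) = 7.05 ft/s.

V = 7.05 ft/s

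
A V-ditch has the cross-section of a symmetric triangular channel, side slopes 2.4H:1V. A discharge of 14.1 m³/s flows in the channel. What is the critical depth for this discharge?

At critical depth, Q² T / (g A³) = 1, i.e. A³/T = Q²/g = 14.1²/9.81 = 20.27.
At y = 1.77 m: A³/T = 50.03 — over.
At y = 1.09 m: A³/T = 4.431 — short.
At y = 1.48 m: A³/T = 20.45 — close enough.

y_c = 1.48 m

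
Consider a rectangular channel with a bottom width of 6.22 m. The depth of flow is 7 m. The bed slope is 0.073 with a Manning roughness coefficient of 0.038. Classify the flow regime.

supercritical

Flow area A = b·y = 6.22 × 7 = 43.54 m². Wetted perimeter P = b + 2y = 6.22 + 2×7 = 20.22 m.
Hydraulic radius R = A/P = 43.54/20.22 = 2.153 m.
V = (1/n) R^(2/3) √S = (1/0.038) × 2.153^(2/3) × √0.073 = 11.86 m/s. Hydraulic depth D_h = A/T = 43.54/6.22 = 7 m.
Froude number Fr = V/√(g·D_h) = 11.86/√(9.81×7) = 1.43, which is greater than 1, so the flow is supercritical.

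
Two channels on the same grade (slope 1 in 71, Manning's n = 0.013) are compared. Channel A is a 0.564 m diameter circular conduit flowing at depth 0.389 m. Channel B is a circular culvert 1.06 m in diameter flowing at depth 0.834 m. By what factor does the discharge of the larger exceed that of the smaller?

Channel A: For a circular section of diameter D = 0.564 m at depth y = 0.389 m, the central angle is θ = 2 arccos(1 − 2y/D) = 3.92 rad. Then A = (D²/8)(θ − sin θ) = 0.1838 m² and P = Dθ/2 = 1.105 m. Hydraulic radius R = A/P = 0.1838/1.105 = 0.1663 m. Q_A = (1/0.013)·0.1838·0.1663^(2/3)·√0.01408 = 0.5073 m³/s.
Channel B: For a circular section of diameter D = 1.06 m at depth y = 0.834 m, the central angle is θ = 2 arccos(1 − 2y/D) = 4.363 rad. Then A = (D²/8)(θ − sin θ) = 0.7448 m² and P = Dθ/2 = 2.313 m. Hydraulic radius R = A/P = 0.7448/2.313 = 0.3221 m. Q_B = (1/0.013)·0.7448·0.3221^(2/3)·√0.01408 = 3.195 m³/s.
The larger discharge is 3.195 m³/s and the smaller is 0.5073 m³/s; the ratio is 6.3.

6.3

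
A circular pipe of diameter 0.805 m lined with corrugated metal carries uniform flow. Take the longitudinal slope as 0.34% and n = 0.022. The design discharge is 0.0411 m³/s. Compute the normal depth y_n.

y_n = 0.162 m

Manning's equation rearranged: A R^(2/3) = nQ / (1·√S) = 0.022 × 0.0411 / (√0.0034) = 0.01551.
Try y = 0.127 m: A R^(2/3) = 0.009428 — short.
Try y = 0.178 m: A R^(2/3) = 0.01874 — over.
Try y = 0.162 m: A R^(2/3) = 0.0155 — matches.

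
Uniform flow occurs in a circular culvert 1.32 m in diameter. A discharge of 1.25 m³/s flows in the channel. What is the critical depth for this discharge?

At critical depth, Q² T / (g A³) = 1, i.e. A³/T = Q²/g = 1.25²/9.81 = 0.1593.
Trying y = 0.744 m: A³/T = 0.3835 — over.
Trying y = 0.484 m: A³/T = 0.0739 — short.
Trying y = 0.591 m: A³/T = 0.1591 — ≈ 0.1593.

y_c = 0.591 m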